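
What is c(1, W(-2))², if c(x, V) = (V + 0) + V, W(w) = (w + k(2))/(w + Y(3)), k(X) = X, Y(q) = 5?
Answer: 0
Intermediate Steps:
W(w) = (2 + w)/(5 + w) (W(w) = (w + 2)/(w + 5) = (2 + w)/(5 + w))
c(x, V) = 2*V (c(x, V) = V + V = 2*V)
c(1, W(-2))² = (2*((2 - 2)/(5 - 2)))² = (2*(0/3))² = (2*((⅓)*0))² = (2*0)² = 0² = 0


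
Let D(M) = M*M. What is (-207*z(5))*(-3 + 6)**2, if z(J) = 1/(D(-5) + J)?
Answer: -621/10 ≈ -62.100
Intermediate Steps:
D(M) = M**2
z(J) = 1/(25 + J) (z(J) = 1/((-5)**2 + J) = 1/(25 + J))
(-207*z(5))*(-3 + 6)**2 = (-207/(25 + 5))*(-3 + 6)**2 = -207/30*3**2 = -207*1/30*9 = -69/10*9 = -621/10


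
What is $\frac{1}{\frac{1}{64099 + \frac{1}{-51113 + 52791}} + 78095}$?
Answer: $\frac{107558123}{8399751617363} \approx 1.2805 \cdot 10^{-5}$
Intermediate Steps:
$\frac{1}{\frac{1}{64099 + \frac{1}{-51113 + 52791}} + 78095} = \frac{1}{\frac{1}{64099 + \frac{1}{1678}} + 78095} = \frac{1}{\frac{1}{\frac{107558123}{1678}} + 78095} = \frac{1}{\frac{1678}{107558123} + 78095} = \frac{1}{\frac{8399751617363}{107558123}} = \frac{107558123}{8399751617363}$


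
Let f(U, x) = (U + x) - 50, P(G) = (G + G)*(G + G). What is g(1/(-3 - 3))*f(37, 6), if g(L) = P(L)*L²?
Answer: -7/324 ≈ -0.021605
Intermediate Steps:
P(G) = 4*G² (P(G) = (2*G)*(2*G) = 4*G²)
g(L) = 4*L⁴ (g(L) = (4*L²)*L² = 4*L⁴)
f(U, x) = -50 + U + x
g(1/(-3 - 3))*f(37, 6) = (4*(1/(-3 - 3))⁴)*(-50 + 37 + 6) = (4*(1/(-6))⁴)*(-7) = (4*(-⅙)⁴)*(-7) = (4*(1/1296))*(-7) = (1/324)*(-7) = -7/324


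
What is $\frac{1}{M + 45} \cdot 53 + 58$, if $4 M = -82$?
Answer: $\frac{2948}{49} \approx 60.163$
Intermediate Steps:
$M = - \frac{41}{2}$ ($M = \frac{1}{4} \left(-82\right) = - \frac{41}{2} \approx -20.5$)
$\frac{1}{M + 45} \cdot 53 + 58 = \frac{1}{- \frac{41}{2} + 45} \cdot 53 + 58 = \frac{1}{\frac{49}{2}} \cdot 53 + 58 = \frac{2}{49} \cdot 53 + 58 = \frac{106}{49} + 58 = \frac{2948}{49}$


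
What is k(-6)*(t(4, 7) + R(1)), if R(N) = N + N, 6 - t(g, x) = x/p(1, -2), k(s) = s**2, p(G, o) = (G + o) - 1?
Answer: 414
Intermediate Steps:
p(G, o) = -1 + G + o
t(g, x) = 6 + x/2 (t(g, x) = 6 - x/(-1 + 1 - 2) = 6 - x/(-2) = 6 - x*(-1)/2 = 6 - (-1)*x/2 = 6 + x/2)
R(N) = 2*N
k(-6)*(t(4, 7) + R(1)) = (-6)**2*((6 + (1/2)*7) + 2*1) = 36*((6 + 7/2) + 2) = 36*(19/2 + 2) = 36*(23/2) = 414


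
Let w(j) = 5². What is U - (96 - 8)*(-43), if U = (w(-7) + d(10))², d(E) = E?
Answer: 5009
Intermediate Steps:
w(j) = 25
U = 1225 (U = (25 + 10)² = 35² = 1225)
U - (96 - 8)*(-43) = 1225 - (96 - 8)*(-43) = 1225 - 88*(-43) = 1225 - 1*(-3784) = 1225 + 3784 = 5009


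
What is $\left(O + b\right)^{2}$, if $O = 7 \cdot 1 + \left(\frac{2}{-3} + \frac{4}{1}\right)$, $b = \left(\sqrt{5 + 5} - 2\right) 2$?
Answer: $\frac{721}{9} + \frac{76 \sqrt{10}}{3} \approx 160.22$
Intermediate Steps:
$b = -4 + 2 \sqrt{10}$ ($b = \left(\sqrt{10} - 2\right) 2 = \left(-2 + \sqrt{10}\right) 2 = -4 + 2 \sqrt{10} \approx 2.3246$)
$O = \frac{31}{3}$ ($O = 7 + \left(2 \left(- \frac{1}{3}\right) + 4 \cdot 1\right) = 7 + \left(- \frac{2}{3} + 4\right) = 7 + \frac{10}{3} = \frac{31}{3} \approx 10.333$)
$\left(O + b\right)^{2} = \left(\frac{31}{3} - \left(4 - 2 \sqrt{10}\right)\right)^{2} = \left(\frac{19}{3} + 2 \sqrt{10}\right)^{2}$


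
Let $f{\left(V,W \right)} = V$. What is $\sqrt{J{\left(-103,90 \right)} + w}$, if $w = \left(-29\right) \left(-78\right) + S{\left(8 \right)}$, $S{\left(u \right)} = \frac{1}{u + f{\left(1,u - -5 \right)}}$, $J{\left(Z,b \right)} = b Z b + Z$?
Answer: $\frac{2 i \sqrt{1872317}}{3} \approx 912.22 i$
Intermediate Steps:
$J{\left(Z,b \right)} = Z + Z b^{2}$ ($J{\left(Z,b \right)} = Z b b + Z = Z b^{2} + Z = Z + Z b^{2}$)
$S{\left(u \right)} = \frac{1}{1 + u}$ ($S{\left(u \right)} = \frac{1}{u + 1} = \frac{1}{1 + u}$)
$w = \frac{20359}{9}$ ($w = \left(-29\right) \left(-78\right) + \frac{1}{1 + 8} = 2262 + \frac{1}{9} = \frac{20359}{9} \approx 2262.1$)
$\sqrt{J{\left(-103,90 \right)} + w} = \sqrt{- 103 \left(1 + 90^{2}\right) + \frac{20359}{9}} = \sqrt{- 103 \left(1 + 8100\right) + \frac{20359}{9}} = \sqrt{\left(-103\right) 8101 + \frac{20359}{9}} = \sqrt{-834403 + \frac{20359}{9}} = \sqrt{- \frac{7489268}{9}} = \frac{2 i \sqrt{1872317}}{3}$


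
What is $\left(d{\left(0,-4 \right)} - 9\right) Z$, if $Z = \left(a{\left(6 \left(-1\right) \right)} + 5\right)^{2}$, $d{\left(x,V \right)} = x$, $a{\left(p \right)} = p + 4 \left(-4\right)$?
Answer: $-2601$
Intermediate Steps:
$a{\left(p \right)} = -16 + p$ ($a{\left(p \right)} = p - 16 = -16 + p$)
$Z = 289$ ($Z = \left(\left(-16 + 6 \left(-1\right)\right) + 5\right)^{2} = \left(\left(-16 - 6\right) + 5\right)^{2} = \left(-22 + 5\right)^{2} = \left(-17\right)^{2} = 289$)
$\left(d{\left(0,-4 \right)} - 9\right) Z = \left(0 - 9\right) 289 = \left(-9\right) 289 = -2601$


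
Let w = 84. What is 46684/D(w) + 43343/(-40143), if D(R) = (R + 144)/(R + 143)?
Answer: 11816562420/254239 ≈ 46478.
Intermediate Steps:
D(R) = (144 + R)/(143 + R)
46684/D(w) + 43343/(-40143) = 46684/(((144 + 84)/(143 + 84))) + 43343/(-40143) = 46684/((228/227)) + 43343*(-1/40143) = 46684/(((1/227)*228)) - 43343/40143 = 46684/(228/227) - 43343/40143 = 46684*(227/228) - 43343/40143 = 2649317/57 - 43343/40143 = 11816562420/254239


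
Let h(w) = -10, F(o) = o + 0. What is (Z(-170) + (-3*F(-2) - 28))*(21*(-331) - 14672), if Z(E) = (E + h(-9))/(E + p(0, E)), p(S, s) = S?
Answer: 7697788/17 ≈ 4.5281e+5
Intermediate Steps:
F(o) = o
Z(E) = (-10 + E)/E (Z(E) = (E - 10)/(E + 0) = (-10 + E)/E)
(Z(-170) + (-3*F(-2) - 28))*(21*(-331) - 14672) = ((-10 - 170)/(-170) + (-3*(-2) - 28))*(21*(-331) - 14672) = (-1/170*(-180) + (6 - 28))*(-6951 - 14672) = (18/17 - 22)*(-21623) = -356/17*(-21623) = 7697788/17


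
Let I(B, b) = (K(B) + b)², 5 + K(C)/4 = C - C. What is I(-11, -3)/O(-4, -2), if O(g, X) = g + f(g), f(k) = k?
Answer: -529/8 ≈ -66.125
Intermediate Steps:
K(C) = -20 (K(C) = -20 + 4*(C - C) = -20 + 4*0 = -20 + 0 = -20)
O(g, X) = 2*g (O(g, X) = g + g = 2*g)
I(B, b) = (-20 + b)²
I(-11, -3)/O(-4, -2) = (-20 - 3)²/((2*(-4))) = (-23)²/(-8) = 529*(-⅛) = -529/8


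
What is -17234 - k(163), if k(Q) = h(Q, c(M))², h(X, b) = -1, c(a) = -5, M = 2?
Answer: -17235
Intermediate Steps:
k(Q) = 1 (k(Q) = (-1)² = 1)
-17234 - k(163) = -17234 - 1*1 = -17234 - 1 = -17235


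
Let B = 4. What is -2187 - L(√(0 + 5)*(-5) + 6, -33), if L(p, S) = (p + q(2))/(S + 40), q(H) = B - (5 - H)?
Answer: -2188 + 5*√5/7 ≈ -2186.4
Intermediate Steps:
q(H) = -1 + H (q(H) = 4 - (5 - H) = 4 + (-5 + H) = -1 + H)
L(p, S) = (1 + p)/(40 + S) (L(p, S) = (p + (-1 + 2))/(S + 40) = (p + 1)/(40 + S) = (1 + p)/(40 + S))
-2187 - L(√(0 + 5)*(-5) + 6, -33) = -2187 - (1 + (√(0 + 5)*(-5) + 6))/(40 - 33) = -2187 - (1 + (√5*(-5) + 6))/7 = -2187 - (1 + (-5*√5 + 6))/7 = -2187 - (1 + (6 - 5*√5))/7 = -2187 - (7 - 5*√5)/7 = -2187 - (1 - 5*√5/7) = -2187 + (-1 + 5*√5/7) = -2188 + 5*√5/7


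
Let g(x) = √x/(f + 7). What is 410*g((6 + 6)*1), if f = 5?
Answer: 205*√3/3 ≈ 118.36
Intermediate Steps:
g(x) = √x/12 (g(x) = √x/(5 + 7) = √x/12)
410*g((6 + 6)*1) = 410*(√((6 + 6)*1)/12) = 410*(√(12*1)/12) = 410*(√12/12) = 410*((2*√3)/12) = 410*(√3/6) = 205*√3/3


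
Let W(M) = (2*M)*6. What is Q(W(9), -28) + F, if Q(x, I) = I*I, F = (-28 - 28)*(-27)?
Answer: 2296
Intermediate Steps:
W(M) = 12*M
F = 1512 (F = -56*(-27) = 1512)
Q(x, I) = I²
Q(W(9), -28) + F = (-28)² + 1512 = 784 + 1512 = 2296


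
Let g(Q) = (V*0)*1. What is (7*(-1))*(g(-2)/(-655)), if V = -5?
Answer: 0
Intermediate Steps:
g(Q) = 0 (g(Q) = -5*0*1 = 0*1 = 0)
(7*(-1))*(g(-2)/(-655)) = (7*(-1))*(0/(-655)) = -0*(-1)/655 = -7*0 = 0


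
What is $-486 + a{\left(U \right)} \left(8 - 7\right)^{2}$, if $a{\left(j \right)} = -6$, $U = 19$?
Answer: $-492$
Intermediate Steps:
$-486 + a{\left(U \right)} \left(8 - 7\right)^{2} = -486 - 6 \left(8 - 7\right)^{2} = -486 - 6 \cdot 1^{2} = -486 - 6 = -492$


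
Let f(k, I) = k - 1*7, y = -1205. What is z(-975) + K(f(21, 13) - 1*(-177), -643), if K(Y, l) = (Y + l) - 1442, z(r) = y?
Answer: -3099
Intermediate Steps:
f(k, I) = -7 + k (f(k, I) = k - 7 = -7 + k)
z(r) = -1205
K(Y, l) = -1442 + Y + l
z(-975) + K(f(21, 13) - 1*(-177), -643) = -1205 + (-1442 + ((-7 + 21) - 1*(-177)) - 643) = -1205 + (-1442 + (14 + 177) - 643) = -1205 + (-1442 + 191 - 643) = -1205 - 1894 = -3099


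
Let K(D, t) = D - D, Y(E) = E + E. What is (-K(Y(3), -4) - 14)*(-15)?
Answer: 210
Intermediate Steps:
Y(E) = 2*E
K(D, t) = 0
(-K(Y(3), -4) - 14)*(-15) = (-1*0 - 14)*(-15) = (0 - 14)*(-15) = -14*(-15) = 210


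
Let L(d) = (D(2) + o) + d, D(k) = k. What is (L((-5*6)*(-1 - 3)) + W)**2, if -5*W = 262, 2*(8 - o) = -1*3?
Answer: 625681/100 ≈ 6256.8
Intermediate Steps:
o = 19/2 (o = 8 - (-1)*3/2 = 8 - 1/2*(-3) = 8 + 3/2 = 19/2 ≈ 9.5000)
L(d) = 23/2 + d (L(d) = (2 + 19/2) + d = 23/2 + d)
W = -262/5 (W = -1/5*262 = -262/5 ≈ -52.400)
(L((-5*6)*(-1 - 3)) + W)**2 = ((23/2 + (-5*6)*(-1 - 3)) - 262/5)**2 = ((23/2 - 30*(-4)) - 262/5)**2 = ((23/2 + 120) - 262/5)**2 = (263/2 - 262/5)**2 = (791/10)**2 = 625681/100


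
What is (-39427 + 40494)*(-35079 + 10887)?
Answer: -25812864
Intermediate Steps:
(-39427 + 40494)*(-35079 + 10887) = 1067*(-24192) = -25812864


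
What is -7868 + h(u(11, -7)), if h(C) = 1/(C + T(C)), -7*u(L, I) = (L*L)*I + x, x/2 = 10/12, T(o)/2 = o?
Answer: -19953241/2536 ≈ -7868.0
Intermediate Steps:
T(o) = 2*o
x = 5/3 (x = 2*(10/12) = 2*(10*(1/12)) = 2*(⅚) = 5/3 ≈ 1.6667)
u(L, I) = -5/21 - I*L²/7 (u(L, I) = -((L*L)*I + 5/3)/7 = -(L²*I + 5/3)/7 = -(I*L² + 5/3)/7 = -(5/3 + I*L²)/7 = -5/21 - I*L²/7)
h(C) = 1/(3*C) (h(C) = 1/(C + 2*C) = 1/(3*C))
-7868 + h(u(11, -7)) = -7868 + 1/(3*(-5/21 - ⅐*(-7)*11²)) = -7868 + 1/(3*(-5/21 - ⅐*(-7)*121)) = -7868 + 1/(3*(-5/21 + 121)) = -7868 + 1/(3*(2536/21)) = -7868 + (⅓)*(21/2536) = -7868 + 7/2536 = -19953241/2536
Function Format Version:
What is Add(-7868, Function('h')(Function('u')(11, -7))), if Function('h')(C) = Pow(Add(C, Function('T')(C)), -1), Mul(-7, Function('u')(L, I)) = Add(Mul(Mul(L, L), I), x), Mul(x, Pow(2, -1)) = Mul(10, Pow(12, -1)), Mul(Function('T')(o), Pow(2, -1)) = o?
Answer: Rational(-19953241, 2536) ≈ -7868.0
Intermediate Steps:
Function('T')(o) = Mul(2, o)
x = Rational(5, 3) (x = Mul(2, Mul(10, Pow(12, -1))) = Mul(2, Mul(10, Rational(1, 12))) = Mul(2, Rational(5, 6)) = Rational(5, 3) ≈ 1.6667)
Function('u')(L, I) = Add(Rational(-5, 21), Mul(Rational(-1, 7), I, Pow(L, 2))) (Function('u')(L, I) = Mul(Rational(-1, 7), Add(Mul(Mul(L, L), I), Rational(5, 3))) = Mul(Rational(-1, 7), Add(Mul(Pow(L, 2), I), Rational(5, 3))) = Mul(Rational(-1, 7), Add(Mul(I, Pow(L, 2)), Rational(5, 3))) = Mul(Rational(-1, 7), Add(Rational(5, 3), Mul(I, Pow(L, 2)))) = Add(Rational(-5, 21), Mul(Rational(-1, 7), I, Pow(L, 2))))
Function('h')(C) = Mul(Rational(1, 3), Pow(C, -1)) (Function('h')(C) = Pow(Add(C, Mul(2, C)), -1) = Pow(Mul(3, C), -1) = Mul(Rational(1, 3), Pow(C, -1)))
Add(-7868, Function('h')(Function('u')(11, -7))) = Add(-7868, Mul(Rational(1, 3), Pow(Add(Rational(-5, 21), Mul(Rational(-1, 7), -7, Pow(11, 2))), -1))) = Add(-7868, Mul(Rational(1, 3), Pow(Add(Rational(-5, 21), Mul(Rational(-1, 7), -7, 121)), -1))) = Add(-7868, Mul(Rational(1, 3), Pow(Add(Rational(-5, 21), 121), -1))) = Add(-7868, Mul(Rational(1, 3), Pow(Rational(2536, 21), -1))) = Add(-7868, Mul(Rational(1, 3), Rational(21, 2536))) = Add(-7868, Rational(7, 2536)) = Rational(-19953241, 2536)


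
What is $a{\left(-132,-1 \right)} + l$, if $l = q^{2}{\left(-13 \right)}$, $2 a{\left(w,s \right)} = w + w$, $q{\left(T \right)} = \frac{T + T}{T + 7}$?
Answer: $- \frac{1019}{9} \approx -113.22$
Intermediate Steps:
$q{\left(T \right)} = \frac{2 T}{7 + T}$
$a{\left(w,s \right)} = w$ ($a{\left(w,s \right)} = \frac{w + w}{2} = \frac{2 w}{2} = w$)
$l = \frac{169}{9}$ ($l = \left(2 \left(-13\right) \frac{1}{7 - 13}\right)^{2} = \left(2 \left(-13\right) \frac{1}{-6}\right)^{2} = \left(2 \left(-13\right) \left(- \frac{1}{6}\right)\right)^{2} = \left(\frac{13}{3}\right)^{2} = \frac{169}{9} \approx 18.778$)
$a{\left(-132,-1 \right)} + l = -132 + \frac{169}{9} = - \frac{1019}{9}$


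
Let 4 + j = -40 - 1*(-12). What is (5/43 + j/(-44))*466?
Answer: 185934/473 ≈ 393.10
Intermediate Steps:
j = -32 (j = -4 + (-40 - 1*(-12)) = -4 + (-40 + 12) = -4 - 28 = -32)
(5/43 + j/(-44))*466 = (5/43 - 32/(-44))*466 = (5*(1/43) - 32*(-1/44))*466 = (5/43 + 8/11)*466 = (399/473)*466 = 185934/473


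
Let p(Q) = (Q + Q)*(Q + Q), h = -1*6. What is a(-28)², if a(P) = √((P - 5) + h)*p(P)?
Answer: -383545344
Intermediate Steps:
h = -6
p(Q) = 4*Q² (p(Q) = (2*Q)*(2*Q) = 4*Q²)
a(P) = 4*P²*√(-11 + P) (a(P) = √((P - 5) - 6)*(4*P²) = √((-5 + P) - 6)*(4*P²) = √(-11 + P)*(4*P²) = 4*P²*√(-11 + P))
a(-28)² = (4*(-28)²*√(-11 - 28))² = (4*784*√(-39))² = (4*784*(I*√39))² = (3136*I*√39)² = -383545344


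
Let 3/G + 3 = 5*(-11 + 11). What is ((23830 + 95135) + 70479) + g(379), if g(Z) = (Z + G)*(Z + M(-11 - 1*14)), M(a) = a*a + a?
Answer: 559506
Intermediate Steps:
M(a) = a + a² (M(a) = a² + a = a + a²)
G = -1 (G = 3/(-3 + 5*(-11 + 11)) = 3/(-3 + 5*0) = 3/(-3 + 0) = 3/(-3) = 3*(-⅓) = -1)
g(Z) = (-1 + Z)*(600 + Z) (g(Z) = (Z - 1)*(Z + (-11 - 1*14)*(1 + (-11 - 1*14))) = (-1 + Z)*(Z + (-11 - 14)*(1 + (-11 - 14))) = (-1 + Z)*(Z - 25*(1 - 25)) = (-1 + Z)*(Z - 25*(-24)) = (-1 + Z)*(Z + 600) = (-1 + Z)*(600 + Z))
((23830 + 95135) + 70479) + g(379) = ((23830 + 95135) + 70479) + (-600 + 379² + 599*379) = (118965 + 70479) + (-600 + 143641 + 227021) = 189444 + 370062 = 559506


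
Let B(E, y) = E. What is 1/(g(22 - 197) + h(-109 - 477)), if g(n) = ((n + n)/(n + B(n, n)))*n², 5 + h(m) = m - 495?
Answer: 1/29539 ≈ 3.3854e-5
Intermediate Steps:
h(m) = -500 + m (h(m) = -5 + (m - 495) = -5 + (-495 + m) = -500 + m)
g(n) = n² (g(n) = ((n + n)/(n + n))*n² = ((2*n)/((2*n)))*n² = ((2*n)*(1/(2*n)))*n² = 1*n² = n²)
1/(g(22 - 197) + h(-109 - 477)) = 1/((22 - 197)² + (-500 + (-109 - 477))) = 1/((-175)² + (-500 - 586)) = 1/(30625 - 1086) = 1/29539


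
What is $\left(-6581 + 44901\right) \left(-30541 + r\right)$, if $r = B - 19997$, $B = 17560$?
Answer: $-1263716960$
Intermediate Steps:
$r = -2437$ ($r = 17560 - 19997 = -2437$)
$\left(-6581 + 44901\right) \left(-30541 + r\right) = \left(-6581 + 44901\right) \left(-30541 - 2437\right) = 38320 \left(-32978\right) = -1263716960$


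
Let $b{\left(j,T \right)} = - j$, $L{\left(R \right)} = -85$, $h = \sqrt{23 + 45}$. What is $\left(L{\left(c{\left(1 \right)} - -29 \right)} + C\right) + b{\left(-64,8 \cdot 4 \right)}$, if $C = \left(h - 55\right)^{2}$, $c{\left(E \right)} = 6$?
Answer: $3072 - 220 \sqrt{17} \approx 2164.9$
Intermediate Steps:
$h = 2 \sqrt{17}$ ($h = \sqrt{68} = 2 \sqrt{17} \approx 8.2462$)
$C = \left(-55 + 2 \sqrt{17}\right)^{2}$ ($C = \left(2 \sqrt{17} - 55\right)^{2} = \left(-55 + 2 \sqrt{17}\right)^{2} \approx 2185.9$)
$\left(L{\left(c{\left(1 \right)} - -29 \right)} + C\right) + b{\left(-64,8 \cdot 4 \right)} = \left(-85 + \left(3093 - 220 \sqrt{17}\right)\right) - -64 = \left(3008 - 220 \sqrt{17}\right) + 64 = 3072 - 220 \sqrt{17}$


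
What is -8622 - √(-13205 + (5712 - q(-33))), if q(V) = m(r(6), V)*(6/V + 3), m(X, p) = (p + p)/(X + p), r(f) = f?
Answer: -8622 - I*√67499/3 ≈ -8622.0 - 86.602*I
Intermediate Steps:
m(X, p) = 2*p/(X + p) (m(X, p) = (2*p)/(X + p) = 2*p/(X + p))
q(V) = 2*V*(3 + 6/V)/(6 + V) (q(V) = (2*V/(6 + V))*(6/V + 3) = (2*V/(6 + V))*(3 + 6/V) = 2*V*(3 + 6/V)/(6 + V))
-8622 - √(-13205 + (5712 - q(-33))) = -8622 - √(-13205 + (5712 - 6*(2 - 33)/(6 - 33))) = -8622 - √(-13205 + (5712 - 6*(-31)/(-27))) = -8622 - √(-13205 + (5712 - 6*(-1)*(-31)/27)) = -8622 - √(-13205 + (5712 - 1*62/9)) = -8622 - √(-13205 + (5712 - 62/9)) = -8622 - √(-13205 + 51346/9) = -8622 - √(-67499/9) = -8622 - I*√67499/3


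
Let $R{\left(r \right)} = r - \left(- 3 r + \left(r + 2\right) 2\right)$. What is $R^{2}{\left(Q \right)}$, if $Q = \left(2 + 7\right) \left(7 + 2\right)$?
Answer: $24964$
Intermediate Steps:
$Q = 81$ ($Q = 9 \cdot 9 = 81$)
$R{\left(r \right)} = -4 + 2 r$ ($R{\left(r \right)} = r - \left(- 3 r + \left(2 + r\right) 2\right) = r - \left(- 3 r + \left(4 + 2 r\right)\right) = r - \left(4 - r\right) = r + \left(-4 + r\right) = -4 + 2 r$)
$R^{2}{\left(Q \right)} = \left(-4 + 2 \cdot 81\right)^{2} = \left(-4 + 162\right)^{2} = 158^{2} = 24964$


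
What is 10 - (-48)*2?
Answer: 106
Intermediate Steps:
10 - (-48)*2 = 10 - 8*(-12) = 10 + 96 = 106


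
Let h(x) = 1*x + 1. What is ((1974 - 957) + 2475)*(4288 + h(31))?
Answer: 15085440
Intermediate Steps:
h(x) = 1 + x (h(x) = x + 1 = 1 + x)
((1974 - 957) + 2475)*(4288 + h(31)) = ((1974 - 957) + 2475)*(4288 + (1 + 31)) = (1017 + 2475)*(4288 + 32) = 3492*4320 = 15085440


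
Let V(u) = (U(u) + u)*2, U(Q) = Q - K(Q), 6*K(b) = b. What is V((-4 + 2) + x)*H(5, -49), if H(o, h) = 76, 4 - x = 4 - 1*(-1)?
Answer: -836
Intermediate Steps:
K(b) = b/6
x = -1 (x = 4 - (4 - 1*(-1)) = 4 - (4 + 1) = 4 - 1*5 = 4 - 5 = -1)
U(Q) = 5*Q/6 (U(Q) = Q - Q/6 = 5*Q/6)
V(u) = 11*u/3 (V(u) = (5*u/6 + u)*2 = (11*u/6)*2 = 11*u/3)
V((-4 + 2) + x)*H(5, -49) = (11*((-4 + 2) - 1)/3)*76 = (11*(-2 - 1)/3)*76 = ((11/3)*(-3))*76 = -11*76 = -836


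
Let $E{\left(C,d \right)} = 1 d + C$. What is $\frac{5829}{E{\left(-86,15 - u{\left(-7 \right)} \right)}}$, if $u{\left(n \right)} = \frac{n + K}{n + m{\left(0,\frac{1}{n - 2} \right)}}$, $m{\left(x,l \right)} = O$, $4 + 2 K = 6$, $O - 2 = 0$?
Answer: $- \frac{29145}{361} \approx -80.734$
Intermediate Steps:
$O = 2$ ($O = 2 + 0 = 2$)
$K = 1$ ($K = -2 + \frac{1}{2} \cdot 6 = -2 + 3 = 1$)
$m{\left(x,l \right)} = 2$
$u{\left(n \right)} = \frac{1 + n}{2 + n}$ ($u{\left(n \right)} = \frac{n + 1}{n + 2} = \frac{1 + n}{2 + n}$)
$E{\left(C,d \right)} = C + d$ ($E{\left(C,d \right)} = d + C = C + d$)
$\frac{5829}{E{\left(-86,15 - u{\left(-7 \right)} \right)}} = \frac{5829}{-86 + \left(15 - \frac{1 - 7}{2 - 7}\right)} = \frac{5829}{-86 + \left(15 - \frac{1}{-5} \left(-6\right)\right)} = \frac{5829}{-86 + \left(15 - \left(- \frac{1}{5}\right) \left(-6\right)\right)} = \frac{5829}{-86 + \left(15 - \frac{6}{5}\right)} = \frac{5829}{-86 + \frac{69}{5}} = \frac{5829}{- \frac{361}{5}} = 5829 \left(- \frac{5}{361}\right) = - \frac{29145}{361}$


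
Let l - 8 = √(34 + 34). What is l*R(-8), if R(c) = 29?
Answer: 232 + 58*√17 ≈ 471.14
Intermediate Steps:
l = 8 + 2*√17 (l = 8 + √(34 + 34) = 8 + √68 = 8 + 2*√17 ≈ 16.246)
l*R(-8) = (8 + 2*√17)*29 = 232 + 58*√17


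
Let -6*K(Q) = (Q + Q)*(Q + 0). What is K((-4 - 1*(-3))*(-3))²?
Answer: 9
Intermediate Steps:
K(Q) = -Q²/3 (K(Q) = -(Q + Q)*(Q + 0)/6 = -2*Q*Q/6 = -Q²/3)
K((-4 - 1*(-3))*(-3))² = (-9*(-4 - 1*(-3))²/3)² = (-9*(-4 + 3)²/3)² = (-(-1*(-3))²/3)² = (-⅓*3²)² = (-⅓*9)² = (-3)² = 9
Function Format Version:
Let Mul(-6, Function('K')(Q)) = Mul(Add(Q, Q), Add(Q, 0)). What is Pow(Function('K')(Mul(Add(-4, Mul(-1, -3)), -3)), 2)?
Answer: 9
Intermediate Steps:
Function('K')(Q) = Mul(Rational(-1, 3), Pow(Q, 2)) (Function('K')(Q) = Mul(Rational(-1, 6), Mul(Add(Q, Q), Add(Q, 0))) = Mul(Rational(-1, 6), Mul(Mul(2, Q), Q)) = Mul(Rational(-1, 6), Mul(2, Pow(Q, 2))) = Mul(Rational(-1, 3), Pow(Q, 2)))
Pow(Function('K')(Mul(Add(-4, Mul(-1, -3)), -3)), 2) = Pow(Mul(Rational(-1, 3), Pow(Mul(Add(-4, Mul(-1, -3)), -3), 2)), 2) = Pow(Mul(Rational(-1, 3), Pow(Mul(Add(-4, 3), -3), 2)), 2) = Pow(Mul(Rational(-1, 3), Pow(Mul(-1, -3), 2)), 2) = Pow(Mul(Rational(-1, 3), Pow(3, 2)), 2) = Pow(Mul(Rational(-1, 3), 9), 2) = Pow(-3, 2) = 9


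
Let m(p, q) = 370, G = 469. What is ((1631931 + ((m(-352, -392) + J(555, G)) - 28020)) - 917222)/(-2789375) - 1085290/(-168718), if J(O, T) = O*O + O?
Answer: 1429649286474/235308885625 ≈ 6.0756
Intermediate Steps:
J(O, T) = O + O**2 (J(O, T) = O**2 + O = O + O**2)
((1631931 + ((m(-352, -392) + J(555, G)) - 28020)) - 917222)/(-2789375) - 1085290/(-168718) = ((1631931 + ((370 + 555*(1 + 555)) - 28020)) - 917222)/(-2789375) - 1085290/(-168718) = ((1631931 + ((370 + 555*556) - 28020)) - 917222)*(-1/2789375) - 1085290*(-1/168718) = ((1631931 + ((370 + 308580) - 28020)) - 917222)*(-1/2789375) + 542645/84359 = ((1631931 + (308950 - 28020)) - 917222)*(-1/2789375) + 542645/84359 = ((1631931 + 280930) - 917222)*(-1/2789375) + 542645/84359 = (1912861 - 917222)*(-1/2789375) + 542645/84359 = 995639*(-1/2789375) + 542645/84359 = -995639/2789375 + 542645/84359 = 1429649286474/235308885625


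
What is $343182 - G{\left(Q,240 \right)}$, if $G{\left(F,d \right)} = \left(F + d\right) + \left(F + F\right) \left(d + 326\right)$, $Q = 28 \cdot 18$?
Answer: $-228090$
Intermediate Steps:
$Q = 504$
$G{\left(F,d \right)} = F + d + 2 F \left(326 + d\right)$ ($G{\left(F,d \right)} = \left(F + d\right) + 2 F \left(326 + d\right) = F + d + 2 F \left(326 + d\right)$)
$343182 - G{\left(Q,240 \right)} = 343182 - \left(240 + 653 \cdot 504 + 2 \cdot 504 \cdot 240\right) = 343182 - \left(240 + 329112 + 241920\right) = 343182 - 571272 = -228090$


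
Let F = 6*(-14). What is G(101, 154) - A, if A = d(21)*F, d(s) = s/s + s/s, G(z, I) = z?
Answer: 269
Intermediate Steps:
F = -84
d(s) = 2 (d(s) = 1 + 1 = 2)
A = -168 (A = 2*(-84) = -168)
G(101, 154) - A = 101 - 1*(-168) = 101 + 168 = 269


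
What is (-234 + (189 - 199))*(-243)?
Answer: 59292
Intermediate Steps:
(-234 + (189 - 199))*(-243) = (-234 - 10)*(-243) = -244*(-243) = 59292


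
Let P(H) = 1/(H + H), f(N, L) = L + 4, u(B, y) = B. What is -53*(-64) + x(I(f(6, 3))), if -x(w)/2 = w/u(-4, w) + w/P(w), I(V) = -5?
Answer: 6579/2 ≈ 3289.5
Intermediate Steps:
f(N, L) = 4 + L
P(H) = 1/(2*H)
x(w) = w/2 - 4*w**2 (x(w) = -2*(w/(-4) + w/((1/(2*w)))) = -2*(w*(-1/4) + w*(2*w)) = -2*(-w/4 + 2*w**2) = -2*(2*w**2 - w/4) = w/2 - 4*w**2)
-53*(-64) + x(I(f(6, 3))) = -53*(-64) + (1/2)*(-5)*(1 - 8*(-5)) = 3392 + (1/2)*(-5)*(1 + 40) = 3392 + (1/2)*(-5)*41 = 3392 - 205/2 = 6579/2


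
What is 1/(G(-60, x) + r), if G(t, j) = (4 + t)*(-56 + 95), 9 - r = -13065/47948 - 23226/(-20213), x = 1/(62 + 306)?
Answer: -969172924/2108800667103 ≈ -0.00045958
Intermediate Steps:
x = 1/368 ≈ 0.0027174
r = 7872998913/969172924 (r = 9 - (-13065/47948 - 23226/(-20213)) = 9 - (-13065*1/47948 - 23226*(-1/20213)) = 9 - (-13065/47948 + 23226/20213) = 9 - 1*849557403/969172924 = 9 - 849557403/969172924 = 7872998913/969172924 ≈ 8.1234)
G(t, j) = 156 + 39*t (G(t, j) = (4 + t)*39 = 156 + 39*t)
1/(G(-60, x) + r) = 1/((156 + 39*(-60)) + 7872998913/969172924) = 1/((156 - 2340) + 7872998913/969172924) = 1/(-2184 + 7872998913/969172924) = 1/(-2108800667103/969172924) = -969172924/2108800667103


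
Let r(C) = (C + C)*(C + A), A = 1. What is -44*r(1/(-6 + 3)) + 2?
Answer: 194/9 ≈ 21.556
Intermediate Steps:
r(C) = 2*C*(1 + C) (r(C) = (C + C)*(C + 1) = (2*C)*(1 + C) = 2*C*(1 + C))
-44*r(1/(-6 + 3)) + 2 = -88*(1 + 1/(-6 + 3))/(-6 + 3) + 2 = -88*(1 + 1/(-3))/(-3) + 2 = -88*(-1)*(1 - ⅓)/3 + 2 = -88*(-1)*2/(3*3) + 2 = -44*(-4/9) + 2 = 176/9 + 2 = 194/9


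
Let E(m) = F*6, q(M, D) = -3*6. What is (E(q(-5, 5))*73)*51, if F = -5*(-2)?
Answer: 223380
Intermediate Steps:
q(M, D) = -18
F = 10
E(m) = 60 (E(m) = 10*6 = 60)
(E(q(-5, 5))*73)*51 = (60*73)*51 = 4380*51 = 223380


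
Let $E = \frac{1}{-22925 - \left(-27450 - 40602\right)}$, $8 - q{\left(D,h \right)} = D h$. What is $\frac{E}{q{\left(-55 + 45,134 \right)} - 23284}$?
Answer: $- \frac{1}{989905872} \approx -1.0102 \cdot 10^{-9}$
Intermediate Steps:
$q{\left(D,h \right)} = 8 - D h$
$E = \frac{1}{45127}$ ($E = \frac{1}{-22925 - -68052} = \frac{1}{-22925 + 68052} = \frac{1}{45127} \approx 2.216 \cdot 10^{-5}$)
$\frac{E}{q{\left(-55 + 45,134 \right)} - 23284} = \frac{1}{45127 \left(\left(8 - \left(-55 + 45\right) 134\right) - 23284\right)} = \frac{1}{45127 \left(\left(8 - \left(-10\right) 134\right) - 23284\right)} = \frac{1}{45127 \left(\left(8 + 1340\right) - 23284\right)} = \frac{1}{45127 \left(1348 - 23284\right)} = \frac{1}{45127 \left(-21936\right)} = \frac{1}{45127} \left(- \frac{1}{21936}\right) = - \frac{1}{989905872}$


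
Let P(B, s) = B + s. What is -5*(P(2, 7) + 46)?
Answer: -275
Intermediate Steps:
-5*(P(2, 7) + 46) = -5*((2 + 7) + 46) = -5*(9 + 46) = -5*55 = -275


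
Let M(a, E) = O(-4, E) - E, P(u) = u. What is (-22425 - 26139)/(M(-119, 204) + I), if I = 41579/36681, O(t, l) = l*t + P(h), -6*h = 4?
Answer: 1781376084/37397495 ≈ 47.634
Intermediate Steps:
h = -2/3 (h = -1/6*4 = -2/3 ≈ -0.66667)
O(t, l) = -2/3 + l*t (O(t, l) = l*t - 2/3 = -2/3 + l*t)
M(a, E) = -2/3 - 5*E (M(a, E) = (-2/3 + E*(-4)) - E = (-2/3 - 4*E) - E = -2/3 - 5*E)
I = 41579/36681 (I = 41579*(1/36681) = 41579/36681 ≈ 1.1335)
(-22425 - 26139)/(M(-119, 204) + I) = (-22425 - 26139)/((-2/3 - 5*204) + 41579/36681) = -48564/((-2/3 - 1020) + 41579/36681) = -48564/(-3062/3 + 41579/36681) = -48564/(-37397495/36681) = -48564*(-36681/37397495) = 1781376084/37397495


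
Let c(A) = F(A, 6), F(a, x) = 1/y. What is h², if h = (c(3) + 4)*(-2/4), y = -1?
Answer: 9/4 ≈ 2.2500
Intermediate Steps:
F(a, x) = -1 (F(a, x) = 1/(-1) = -1)
c(A) = -1
h = -3/2 (h = (-1 + 4)*(-2/4) = 3*(-2*¼) = 3*(-½) = -3/2 ≈ -1.5000)
h² = (-3/2)² = 9/4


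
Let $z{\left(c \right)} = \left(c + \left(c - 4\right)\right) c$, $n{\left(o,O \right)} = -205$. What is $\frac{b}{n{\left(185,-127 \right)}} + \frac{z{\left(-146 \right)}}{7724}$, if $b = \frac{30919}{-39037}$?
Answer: $\frac{86519632929}{15452991635} \approx 5.5989$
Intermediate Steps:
$b = - \frac{30919}{39037}$ ($b = 30919 \left(- \frac{1}{39037}\right) = - \frac{30919}{39037} \approx -0.79204$)
$z{\left(c \right)} = c \left(-4 + 2 c\right)$ ($z{\left(c \right)} = \left(c + \left(-4 + c\right)\right) c = \left(-4 + 2 c\right) c = c \left(-4 + 2 c\right)$)
$\frac{b}{n{\left(185,-127 \right)}} + \frac{z{\left(-146 \right)}}{7724} = - \frac{30919}{39037 \left(-205\right)} + \frac{2 \left(-146\right) \left(-2 - 146\right)}{7724} = \left(- \frac{30919}{39037}\right) \left(- \frac{1}{205}\right) + 2 \left(-146\right) \left(-148\right) \frac{1}{7724} = \frac{30919}{8002585} + 43216 \cdot \frac{1}{7724} = \frac{30919}{8002585} + \frac{10804}{1931} = \frac{86519632929}{15452991635}$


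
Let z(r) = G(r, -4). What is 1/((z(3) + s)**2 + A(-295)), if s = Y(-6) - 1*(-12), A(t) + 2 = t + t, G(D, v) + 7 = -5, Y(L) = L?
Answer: -1/556 ≈ -0.0017986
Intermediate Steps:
G(D, v) = -12 (G(D, v) = -7 - 5 = -12)
A(t) = -2 + 2*t (A(t) = -2 + (t + t) = -2 + 2*t)
z(r) = -12
s = 6 (s = -6 - 1*(-12) = -6 + 12 = 6)
1/((z(3) + s)**2 + A(-295)) = 1/((-12 + 6)**2 + (-2 + 2*(-295))) = 1/((-6)**2 + (-2 - 590)) = 1/(36 - 592) = 1/(-556) = -1/556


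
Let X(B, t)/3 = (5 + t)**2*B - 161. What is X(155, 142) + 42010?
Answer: 10089712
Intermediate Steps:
X(B, t) = -483 + 3*B*(5 + t)**2 (X(B, t) = 3*((5 + t)**2*B - 161) = 3*(B*(5 + t)**2 - 161) = 3*(-161 + B*(5 + t)**2) = -483 + 3*B*(5 + t)**2)
X(155, 142) + 42010 = (-483 + 3*155*(5 + 142)**2) + 42010 = (-483 + 3*155*147**2) + 42010 = (-483 + 3*155*21609) + 42010 = (-483 + 10048185) + 42010 = 10047702 + 42010 = 10089712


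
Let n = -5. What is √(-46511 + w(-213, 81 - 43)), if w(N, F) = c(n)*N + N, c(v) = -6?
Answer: I*√45446 ≈ 213.18*I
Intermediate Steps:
w(N, F) = -5*N (w(N, F) = -6*N + N = -5*N)
√(-46511 + w(-213, 81 - 43)) = √(-46511 - 5*(-213)) = √(-46511 + 1065) = √(-45446) = I*√45446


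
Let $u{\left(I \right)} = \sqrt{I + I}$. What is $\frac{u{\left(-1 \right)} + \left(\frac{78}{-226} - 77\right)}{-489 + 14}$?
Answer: $\frac{92}{565} - \frac{i \sqrt{2}}{475} \approx 0.16283 - 0.0029773 i$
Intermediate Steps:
$u{\left(I \right)} = \sqrt{2} \sqrt{I}$ ($u{\left(I \right)} = \sqrt{2 I} = \sqrt{2} \sqrt{I}$)
$\frac{u{\left(-1 \right)} + \left(\frac{78}{-226} - 77\right)}{-489 + 14} = \frac{\sqrt{2} \sqrt{-1} + \left(\frac{78}{-226} - 77\right)}{-489 + 14} = \frac{\sqrt{2} i + \left(78 \left(- \frac{1}{226}\right) - 77\right)}{-475} = \left(i \sqrt{2} - \frac{8740}{113}\right) \left(- \frac{1}{475}\right) = \left(- \frac{8740}{113} + i \sqrt{2}\right) \left(- \frac{1}{475}\right) = \frac{92}{565} - \frac{i \sqrt{2}}{475}$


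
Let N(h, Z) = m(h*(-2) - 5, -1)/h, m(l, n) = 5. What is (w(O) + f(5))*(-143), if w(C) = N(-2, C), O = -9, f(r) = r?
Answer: -715/2 ≈ -357.50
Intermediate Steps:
N(h, Z) = 5/h
w(C) = -5/2 (w(C) = 5/(-2) = 5*(-½) = -5/2)
(w(O) + f(5))*(-143) = (-5/2 + 5)*(-143) = (5/2)*(-143) = -715/2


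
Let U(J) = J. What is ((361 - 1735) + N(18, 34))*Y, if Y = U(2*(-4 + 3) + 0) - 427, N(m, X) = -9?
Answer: 593307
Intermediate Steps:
Y = -429 (Y = (2*(-4 + 3) + 0) - 427 = (2*(-1) + 0) - 427 = (-2 + 0) - 427 = -2 - 427 = -429)
((361 - 1735) + N(18, 34))*Y = ((361 - 1735) - 9)*(-429) = (-1374 - 9)*(-429) = -1383*(-429) = 593307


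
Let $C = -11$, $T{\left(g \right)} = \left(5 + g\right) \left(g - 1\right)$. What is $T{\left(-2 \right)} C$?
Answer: $99$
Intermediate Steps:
$T{\left(g \right)} = \left(-1 + g\right) \left(5 + g\right)$ ($T{\left(g \right)} = \left(5 + g\right) \left(-1 + g\right) = \left(-1 + g\right) \left(5 + g\right)$)
$T{\left(-2 \right)} C = \left(-5 + \left(-2\right)^{2} + 4 \left(-2\right)\right) \left(-11\right) = \left(-5 + 4 - 8\right) \left(-11\right) = \left(-9\right) \left(-11\right) = 99$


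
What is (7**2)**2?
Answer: 2401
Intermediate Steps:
(7**2)**2 = 49**2 = 2401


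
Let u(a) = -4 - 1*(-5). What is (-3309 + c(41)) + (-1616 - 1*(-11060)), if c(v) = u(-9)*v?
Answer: 6176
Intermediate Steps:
u(a) = 1 (u(a) = -4 + 5 = 1)
c(v) = v (c(v) = 1*v = v)
(-3309 + c(41)) + (-1616 - 1*(-11060)) = (-3309 + 41) + (-1616 - 1*(-11060)) = -3268 + (-1616 + 11060) = -3268 + 9444 = 6176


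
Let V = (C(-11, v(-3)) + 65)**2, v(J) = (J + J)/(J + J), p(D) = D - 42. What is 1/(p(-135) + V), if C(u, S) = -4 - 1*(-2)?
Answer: 1/3792 ≈ 0.00026371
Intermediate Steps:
p(D) = -42 + D
v(J) = 1 (v(J) = (2*J)/((2*J)) = (2*J)*(1/(2*J)) = 1)
C(u, S) = -2 (C(u, S) = -4 + 2 = -2)
V = 3969 (V = (-2 + 65)**2 = 63**2 = 3969)
1/(p(-135) + V) = 1/((-42 - 135) + 3969) = 1/(-177 + 3969) = 1/3792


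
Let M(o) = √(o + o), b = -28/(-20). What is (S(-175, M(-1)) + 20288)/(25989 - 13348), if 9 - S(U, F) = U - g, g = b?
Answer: 102367/63205 ≈ 1.6196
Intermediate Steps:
b = 7/5 (b = -28*(-1/20) = 7/5 ≈ 1.4000)
g = 7/5 ≈ 1.4000
M(o) = √2*√o (M(o) = √(2*o) = √2*√o)
S(U, F) = 52/5 - U (S(U, F) = 9 - (U - 1*7/5) = 9 - (U - 7/5) = 9 - (-7/5 + U) = 9 + (7/5 - U) = 52/5 - U)
(S(-175, M(-1)) + 20288)/(25989 - 13348) = ((52/5 - 1*(-175)) + 20288)/(25989 - 13348) = ((52/5 + 175) + 20288)/12641 = (927/5 + 20288)*(1/12641) = (102367/5)*(1/12641) = 102367/63205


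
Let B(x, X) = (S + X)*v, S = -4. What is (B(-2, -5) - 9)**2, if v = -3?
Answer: 324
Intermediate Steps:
B(x, X) = 12 - 3*X (B(x, X) = (-4 + X)*(-3) = 12 - 3*X)
(B(-2, -5) - 9)**2 = ((12 - 3*(-5)) - 9)**2 = ((12 + 15) - 9)**2 = (27 - 9)**2 = 18**2 = 324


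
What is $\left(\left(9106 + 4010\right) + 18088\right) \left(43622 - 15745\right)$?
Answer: $869873908$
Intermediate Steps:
$\left(\left(9106 + 4010\right) + 18088\right) \left(43622 - 15745\right) = \left(13116 + 18088\right) 27877 = 31204 \cdot 27877 = 869873908$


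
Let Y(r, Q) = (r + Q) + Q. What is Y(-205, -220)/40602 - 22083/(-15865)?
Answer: 295460347/214716910 ≈ 1.3760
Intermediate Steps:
Y(r, Q) = r + 2*Q (Y(r, Q) = (Q + r) + Q = r + 2*Q)
Y(-205, -220)/40602 - 22083/(-15865) = (-205 + 2*(-220))/40602 - 22083/(-15865) = (-205 - 440)*(1/40602) - 22083*(-1/15865) = -645*1/40602 + 22083/15865 = -215/13534 + 22083/15865 = 295460347/214716910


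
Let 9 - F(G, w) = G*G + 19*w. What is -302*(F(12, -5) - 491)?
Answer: 160362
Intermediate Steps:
F(G, w) = 9 - G**2 - 19*w (F(G, w) = 9 - (G*G + 19*w) = 9 - (G**2 + 19*w) = 9 + (-G**2 - 19*w) = 9 - G**2 - 19*w)
-302*(F(12, -5) - 491) = -302*((9 - 1*12**2 - 19*(-5)) - 491) = -302*((9 - 1*144 + 95) - 491) = -302*((9 - 144 + 95) - 491) = -302*(-40 - 491) = -302*(-531) = 160362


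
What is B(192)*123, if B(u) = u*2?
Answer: 47232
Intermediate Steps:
B(u) = 2*u
B(192)*123 = (2*192)*123 = 384*123 = 47232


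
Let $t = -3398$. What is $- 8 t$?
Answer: $27184$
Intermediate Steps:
$- 8 t = \left(-8\right) \left(-3398\right) = 27184$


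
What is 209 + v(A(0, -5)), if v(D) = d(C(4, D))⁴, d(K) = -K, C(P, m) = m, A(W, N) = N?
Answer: 834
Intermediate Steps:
v(D) = D⁴ (v(D) = (-D)⁴ = D⁴)
209 + v(A(0, -5)) = 209 + (-5)⁴ = 209 + 625 = 834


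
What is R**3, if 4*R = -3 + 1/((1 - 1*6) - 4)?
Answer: -343/729 ≈ -0.47051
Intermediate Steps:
R = -7/9 (R = (-3 + 1/((1 - 1*6) - 4))/4 = (-3 + 1/((1 - 6) - 4))/4 = (-3 + 1/(-5 - 4))/4 = (-3 + 1/(-9))/4 = (-3 - 1/9)/4 = (1/4)*(-28/9) = -7/9 ≈ -0.77778)
R**3 = (-7/9)**3 = -343/729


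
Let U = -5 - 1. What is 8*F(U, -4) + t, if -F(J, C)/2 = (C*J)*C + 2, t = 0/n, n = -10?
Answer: 1504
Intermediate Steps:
t = 0 (t = 0/(-10) = 0*(-⅒) = 0)
U = -6
F(J, C) = -4 - 2*J*C² (F(J, C) = -2*((C*J)*C + 2) = -2*(J*C² + 2) = -2*(2 + J*C²) = -4 - 2*J*C²)
8*F(U, -4) + t = 8*(-4 - 2*(-6)*(-4)²) + 0 = 8*(-4 - 2*(-6)*16) + 0 = 8*(-4 + 192) + 0 = 8*188 + 0 = 1504 + 0 = 1504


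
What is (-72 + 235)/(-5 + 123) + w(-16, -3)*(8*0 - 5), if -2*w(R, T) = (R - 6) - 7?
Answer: -4196/59 ≈ -71.119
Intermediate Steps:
w(R, T) = 13/2 - R/2 (w(R, T) = -((R - 6) - 7)/2 = -((-6 + R) - 7)/2 = -(-13 + R)/2 = 13/2 - R/2)
(-72 + 235)/(-5 + 123) + w(-16, -3)*(8*0 - 5) = (-72 + 235)/(-5 + 123) + (13/2 - ½*(-16))*(8*0 - 5) = 163/118 + (13/2 + 8)*(0 - 5) = 163*(1/118) + (29/2)*(-5) = 163/118 - 145/2 = -4196/59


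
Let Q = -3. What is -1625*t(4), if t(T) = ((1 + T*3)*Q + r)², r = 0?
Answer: -2471625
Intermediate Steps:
t(T) = (-3 - 9*T)² (t(T) = ((1 + T*3)*(-3) + 0)² = ((1 + 3*T)*(-3) + 0)² = ((-3 - 9*T) + 0)² = (-3 - 9*T)²)
-1625*t(4) = -14625*(1 + 3*4)² = -14625*(1 + 12)² = -14625*13² = -14625*169 = -1625*1521 = -2471625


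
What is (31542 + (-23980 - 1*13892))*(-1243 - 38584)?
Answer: 252104910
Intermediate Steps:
(31542 + (-23980 - 1*13892))*(-1243 - 38584) = (31542 + (-23980 - 13892))*(-39827) = (31542 - 37872)*(-39827) = -6330*(-39827) = 252104910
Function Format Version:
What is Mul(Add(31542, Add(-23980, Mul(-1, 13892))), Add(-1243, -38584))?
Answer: 252104910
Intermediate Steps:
Mul(Add(31542, Add(-23980, Mul(-1, 13892))), Add(-1243, -38584)) = Mul(Add(31542, Add(-23980, -13892)), -39827) = Mul(Add(31542, -37872), -39827) = Mul(-6330, -39827) = 252104910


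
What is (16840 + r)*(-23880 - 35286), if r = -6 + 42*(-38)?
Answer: -901571508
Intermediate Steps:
r = -1602 (r = -6 - 1596 = -1602)
(16840 + r)*(-23880 - 35286) = (16840 - 1602)*(-23880 - 35286) = 15238*(-59166) = -901571508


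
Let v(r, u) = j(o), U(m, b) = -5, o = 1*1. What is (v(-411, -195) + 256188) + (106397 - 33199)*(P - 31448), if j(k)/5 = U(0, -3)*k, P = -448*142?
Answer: -6958238509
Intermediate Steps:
o = 1
P = -63616
j(k) = -25*k (j(k) = 5*(-5*k) = -25*k)
v(r, u) = -25 (v(r, u) = -25*1 = -25)
(v(-411, -195) + 256188) + (106397 - 33199)*(P - 31448) = (-25 + 256188) + (106397 - 33199)*(-63616 - 31448) = 256163 + 73198*(-95064) = 256163 - 6958494672 = -6958238509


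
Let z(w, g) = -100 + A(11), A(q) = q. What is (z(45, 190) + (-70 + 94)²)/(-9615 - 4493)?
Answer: -487/14108 ≈ -0.034519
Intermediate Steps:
z(w, g) = -89 (z(w, g) = -100 + 11 = -89)
(z(45, 190) + (-70 + 94)²)/(-9615 - 4493) = (-89 + (-70 + 94)²)/(-9615 - 4493) = (-89 + 24²)/(-14108) = (-89 + 576)*(-1/14108) = 487*(-1/14108) = -487/14108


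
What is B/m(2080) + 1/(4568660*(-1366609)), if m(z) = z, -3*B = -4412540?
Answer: 344375132957940017/486998606167320 ≈ 707.14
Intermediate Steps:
B = 4412540/3 (B = -⅓*(-4412540) = 4412540/3 ≈ 1.4708e+6)
B/m(2080) + 1/(4568660*(-1366609)) = (4412540/3)/2080 + 1/(4568660*(-1366609)) = (4412540/3)*(1/2080) + (1/4568660)*(-1/1366609) = 220627/312 - 1/6243571873940 = 344375132957940017/486998606167320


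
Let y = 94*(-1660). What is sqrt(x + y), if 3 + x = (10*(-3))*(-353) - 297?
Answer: 5*I*sqrt(5830) ≈ 381.77*I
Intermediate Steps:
y = -156040
x = 10290 (x = -3 + ((10*(-3))*(-353) - 297) = -3 + (-30*(-353) - 297) = -3 + (10590 - 297) = -3 + 10293 = 10290)
sqrt(x + y) = sqrt(10290 - 156040) = sqrt(-145750) = 5*I*sqrt(5830)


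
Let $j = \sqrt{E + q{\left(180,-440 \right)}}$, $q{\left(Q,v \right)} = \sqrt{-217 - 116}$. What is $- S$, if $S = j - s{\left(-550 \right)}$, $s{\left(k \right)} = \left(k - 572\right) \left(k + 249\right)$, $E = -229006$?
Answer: $337722 - \sqrt{-229006 + 3 i \sqrt{37}} \approx 3.3772 \cdot 10^{5} - 478.55 i$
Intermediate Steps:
$q{\left(Q,v \right)} = 3 i \sqrt{37}$ ($q{\left(Q,v \right)} = \sqrt{-333} = 3 i \sqrt{37}$)
$j = \sqrt{-229006 + 3 i \sqrt{37}} \approx 0.019 + 478.55 i$
$s{\left(k \right)} = \left(-572 + k\right) \left(249 + k\right)$
$S = -337722 + \sqrt{-229006 + 3 i \sqrt{37}}$ ($S = \sqrt{-229006 + 3 i \sqrt{37}} - \left(-142428 + \left(-550\right)^{2} - -177650\right) = \sqrt{-229006 + 3 i \sqrt{37}} - \left(-142428 + 302500 + 177650\right) = \sqrt{-229006 + 3 i \sqrt{37}} - 337722 = -337722 + \sqrt{-229006 + 3 i \sqrt{37}} \approx -3.3772 \cdot 10^{5} + 478.55 i$)
$- S = - (-337722 + \sqrt{-229006 + 3 i \sqrt{37}}) = 337722 - \sqrt{-229006 + 3 i \sqrt{37}}$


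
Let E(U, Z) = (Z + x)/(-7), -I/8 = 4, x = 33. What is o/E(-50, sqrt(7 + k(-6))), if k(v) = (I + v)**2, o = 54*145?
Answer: 904365/181 - 27405*sqrt(1451)/181 ≈ -770.97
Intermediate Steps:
I = -32 (I = -8*4 = -32)
o = 7830
k(v) = (-32 + v)**2
E(U, Z) = -33/7 - Z/7 (E(U, Z) = (Z + 33)/(-7) = (33 + Z)*(-1/7) = -33/7 - Z/7)
o/E(-50, sqrt(7 + k(-6))) = 7830/(-33/7 - sqrt(7 + (-32 - 6)**2)/7) = 7830/(-33/7 - sqrt(7 + (-38)**2)/7) = 7830/(-33/7 - sqrt(7 + 1444)/7) = 7830/(-33/7 - sqrt(1451)/7)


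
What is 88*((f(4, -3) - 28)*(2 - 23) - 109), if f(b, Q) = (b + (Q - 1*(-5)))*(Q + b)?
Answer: 31064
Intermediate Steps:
f(b, Q) = (Q + b)*(5 + Q + b) (f(b, Q) = (b + (Q + 5))*(Q + b) = (b + (5 + Q))*(Q + b) = (5 + Q + b)*(Q + b) = (Q + b)*(5 + Q + b))
88*((f(4, -3) - 28)*(2 - 23) - 109) = 88*((((-3)² + 4² + 5*(-3) + 5*4 + 2*(-3)*4) - 28)*(2 - 23) - 109) = 88*(((9 + 16 - 15 + 20 - 24) - 28)*(-21) - 109) = 88*((6 - 28)*(-21) - 109) = 88*(-22*(-21) - 109) = 88*(462 - 109) = 88*353 = 31064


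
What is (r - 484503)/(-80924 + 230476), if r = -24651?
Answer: -254577/74776 ≈ -3.4045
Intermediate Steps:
(r - 484503)/(-80924 + 230476) = (-24651 - 484503)/(-80924 + 230476) = -509154/149552 = -509154*1/149552 = -254577/74776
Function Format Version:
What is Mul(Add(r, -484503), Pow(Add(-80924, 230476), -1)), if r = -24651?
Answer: Rational(-254577, 74776) ≈ -3.4045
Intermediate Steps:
Mul(Add(r, -484503), Pow(Add(-80924, 230476), -1)) = Mul(Add(-24651, -484503), Pow(Add(-80924, 230476), -1)) = Mul(-509154, Pow(149552, -1)) = Mul(-509154, Rational(1, 149552)) = Rational(-254577, 74776)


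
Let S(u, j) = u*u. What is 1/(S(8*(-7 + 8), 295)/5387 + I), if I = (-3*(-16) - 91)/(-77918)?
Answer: 419744266/5218393 ≈ 80.436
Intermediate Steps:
S(u, j) = u**2
I = 43/77918 (I = (48 - 91)*(-1/77918) = -43*(-1/77918) = 43/77918 ≈ 0.00055186)
1/(S(8*(-7 + 8), 295)/5387 + I) = 1/((8*(-7 + 8))**2/5387 + 43/77918) = 1/((8*1)**2*(1/5387) + 43/77918) = 1/(8**2*(1/5387) + 43/77918) = 1/(64*(1/5387) + 43/77918) = 1/(64/5387 + 43/77918) = 1/(5218393/419744266) = 419744266/5218393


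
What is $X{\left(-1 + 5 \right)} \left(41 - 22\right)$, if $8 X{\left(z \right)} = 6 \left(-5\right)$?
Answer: $- \frac{285}{4} \approx -71.25$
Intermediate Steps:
$X{\left(z \right)} = - \frac{15}{4}$ ($X{\left(z \right)} = \frac{6 \left(-5\right)}{8} = \frac{1}{8} \left(-30\right) = - \frac{15}{4}$)
$X{\left(-1 + 5 \right)} \left(41 - 22\right) = - \frac{15 \left(41 - 22\right)}{4} = \left(- \frac{15}{4}\right) 19 = - \frac{285}{4}$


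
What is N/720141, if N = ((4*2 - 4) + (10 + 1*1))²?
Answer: 75/240047 ≈ 0.00031244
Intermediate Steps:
N = 225 (N = ((8 - 4) + (10 + 1))² = (4 + 11)² = 15² = 225)
N/720141 = 225/720141 = 225*(1/720141) = 75/240047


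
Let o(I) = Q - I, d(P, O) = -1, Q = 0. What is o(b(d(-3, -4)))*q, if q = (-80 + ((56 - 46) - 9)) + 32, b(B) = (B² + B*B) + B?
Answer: 47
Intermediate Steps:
b(B) = B + 2*B² (b(B) = (B² + B²) + B = 2*B² + B = B + 2*B²)
o(I) = -I (o(I) = 0 - I = -I)
q = -47 (q = (-80 + (10 - 9)) + 32 = (-80 + 1) + 32 = -79 + 32 = -47)
o(b(d(-3, -4)))*q = -(-1)*(1 + 2*(-1))*(-47) = -(-1)*(1 - 2)*(-47) = -(-1)*(-1)*(-47) = -1*1*(-47) = -1*(-47) = 47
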